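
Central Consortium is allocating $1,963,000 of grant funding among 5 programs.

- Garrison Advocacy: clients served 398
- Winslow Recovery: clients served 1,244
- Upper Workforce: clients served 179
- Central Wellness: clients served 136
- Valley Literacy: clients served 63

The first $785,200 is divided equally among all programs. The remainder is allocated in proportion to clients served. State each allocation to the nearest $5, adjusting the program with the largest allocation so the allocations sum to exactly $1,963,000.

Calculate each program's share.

Garrison Advocacy: $389,100 · Winslow Recovery: $882,380 · Upper Workforce: $261,410 · Central Wellness: $236,335 · Valley Literacy: $193,775

First tranche $785,200 split equally: $157,040 each.
Remainder $1,177,800 by clients served (total 2,020): Garrison Advocacy 232,061.58 → $232,060; Winslow Recovery 725,338.22 → $725,340; Upper Workforce 104,369.41 → $104,370; Central Wellness 79,297.43 → $79,295; Valley Literacy 36,733.37 → $36,735.
Totals: Garrison Advocacy $157,040 + $232,060 = $389,100; Winslow Recovery $157,040 + $725,340 = $882,380; Upper Workforce $157,040 + $104,370 = $261,410; Central Wellness $157,040 + $79,295 = $236,335; Valley Literacy $157,040 + $36,735 = $193,775.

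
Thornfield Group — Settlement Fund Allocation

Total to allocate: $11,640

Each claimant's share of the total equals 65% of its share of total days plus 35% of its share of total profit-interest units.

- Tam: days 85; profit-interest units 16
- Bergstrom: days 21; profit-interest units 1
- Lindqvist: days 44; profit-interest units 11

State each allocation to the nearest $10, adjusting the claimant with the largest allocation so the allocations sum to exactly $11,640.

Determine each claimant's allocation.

Days total 150; profit-interest units total 28.
Composite weights (65% days + 35% profit-interest units): Tam 0.5683; Bergstrom 0.1035; Lindqvist 0.3282.
Unrounded shares: Tam 6,615.40; Bergstrom 1,204.74; Lindqvist 3,819.86.
At nearest $10: Tam $6,620; Bergstrom $1,200; Lindqvist $3,820. Sum = $11,640.
No rounding difference to absorb.

Tam: $6,620; Bergstrom: $1,200; Lindqvist: $3,820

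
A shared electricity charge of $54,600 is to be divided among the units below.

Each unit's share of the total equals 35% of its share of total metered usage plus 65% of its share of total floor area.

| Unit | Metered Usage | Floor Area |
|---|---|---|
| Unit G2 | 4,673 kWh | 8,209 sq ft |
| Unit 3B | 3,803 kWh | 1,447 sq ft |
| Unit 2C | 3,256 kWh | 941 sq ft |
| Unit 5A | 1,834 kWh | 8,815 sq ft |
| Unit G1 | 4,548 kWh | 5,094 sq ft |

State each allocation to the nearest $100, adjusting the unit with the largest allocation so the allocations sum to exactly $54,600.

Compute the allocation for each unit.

Unit G2: $16,800 | Unit 3B: $6,100 | Unit 2C: $4,800 | Unit 5A: $14,700 | Unit G1: $12,200

Metered usage total 18,114; floor area total 24,506.
Composite weights (35% metered usage + 65% floor area): Unit G2 0.3080; Unit 3B 0.1119; Unit 2C 0.0879; Unit 5A 0.2692; Unit G1 0.2230.
Raw shares: Unit G2 16,818.36; Unit 3B 6,107.68; Unit 2C 4,797.80; Unit 5A 14,700.87; Unit G1 12,175.29.
After rounding ($100): Unit G2 $16,800; Unit 3B $6,100; Unit 2C $4,800; Unit 5A $14,700; Unit G1 $12,200. Sum = $54,600.
No rounding difference to absorb.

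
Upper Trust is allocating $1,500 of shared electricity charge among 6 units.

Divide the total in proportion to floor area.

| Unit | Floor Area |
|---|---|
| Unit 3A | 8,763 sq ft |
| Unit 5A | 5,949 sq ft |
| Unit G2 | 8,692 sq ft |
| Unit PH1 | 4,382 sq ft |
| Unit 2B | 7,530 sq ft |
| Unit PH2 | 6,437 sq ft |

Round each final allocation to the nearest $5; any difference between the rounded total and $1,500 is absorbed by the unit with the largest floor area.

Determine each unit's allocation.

Unit 3A: $320 | Unit 5A: $215 | Unit G2: $310 | Unit PH1: $155 | Unit 2B: $270 | Unit PH2: $230

Combined floor area = 41,753.
Pro-rata amounts: Unit 3A 8,763/41,753 × $1,500 = 314.82; Unit 5A 5,949/41,753 × $1,500 = 213.72; Unit G2 8,692/41,753 × $1,500 = 312.26; Unit PH1 4,382/41,753 × $1,500 = 157.43; Unit 2B 7,530/41,753 × $1,500 = 270.52; Unit PH2 6,437/41,753 × $1,500 = 231.25.
At nearest $5: Unit 3A $315; Unit 5A $215; Unit G2 $310; Unit PH1 $155; Unit 2B $270; Unit PH2 $230. Sum = $1,495.
Difference $1,500 − $1,495 = +$5 applied to largest floor area (Unit 3A): Unit 3A becomes $320.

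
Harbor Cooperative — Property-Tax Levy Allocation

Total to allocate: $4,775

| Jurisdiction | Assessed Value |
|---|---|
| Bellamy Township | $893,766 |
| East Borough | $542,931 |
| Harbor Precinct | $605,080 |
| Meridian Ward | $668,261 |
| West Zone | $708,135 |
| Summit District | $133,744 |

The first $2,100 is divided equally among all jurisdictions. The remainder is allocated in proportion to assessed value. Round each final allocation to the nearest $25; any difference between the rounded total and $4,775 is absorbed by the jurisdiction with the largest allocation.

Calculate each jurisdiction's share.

Bellamy Township: $1,050 · East Borough: $750 · Harbor Precinct: $800 · Meridian Ward: $850 · West Zone: $875 · Summit District: $450

Equal tier: $2,100 ÷ 6 = $350 apiece.
Remainder $2,675 by assessed value (total 3,551,917): Bellamy Township 673.11 → $675; East Borough 408.89 → $400; Harbor Precinct 455.69 → $450; Meridian Ward 503.28 → $500; West Zone 533.31 → $525; Summit District 100.72 → $100.
Rounding difference +$25 on remainder applied to Bellamy Township.
Totals: Bellamy Township $350 + $700 = $1,050; East Borough $350 + $400 = $750; Harbor Precinct $350 + $450 = $800; Meridian Ward $350 + $500 = $850; West Zone $350 + $525 = $875; Summit District $350 + $100 = $450.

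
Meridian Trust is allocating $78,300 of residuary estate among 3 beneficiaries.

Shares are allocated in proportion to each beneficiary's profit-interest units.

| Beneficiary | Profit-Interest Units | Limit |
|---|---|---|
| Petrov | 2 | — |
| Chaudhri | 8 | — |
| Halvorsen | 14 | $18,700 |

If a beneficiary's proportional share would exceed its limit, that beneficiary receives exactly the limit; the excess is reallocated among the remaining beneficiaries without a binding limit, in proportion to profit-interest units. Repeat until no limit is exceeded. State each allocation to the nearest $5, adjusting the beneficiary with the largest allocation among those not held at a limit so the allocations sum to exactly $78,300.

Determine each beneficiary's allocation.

Petrov: $11,920; Chaudhri: $47,680; Halvorsen: $18,700

Sum of profit-interest units: 24.
Pro-rata shares before constraints: Petrov 6,525.00; Chaudhri 26,100.00; Halvorsen 45,675.00.
Cap binds for Halvorsen ($18,700); remaining pool $59,600 reallocated over remaining profit-interest units 10.
Redistributed shares: Petrov 11,920.00 → $11,920; Chaudhri 47,680.00 → $47,680.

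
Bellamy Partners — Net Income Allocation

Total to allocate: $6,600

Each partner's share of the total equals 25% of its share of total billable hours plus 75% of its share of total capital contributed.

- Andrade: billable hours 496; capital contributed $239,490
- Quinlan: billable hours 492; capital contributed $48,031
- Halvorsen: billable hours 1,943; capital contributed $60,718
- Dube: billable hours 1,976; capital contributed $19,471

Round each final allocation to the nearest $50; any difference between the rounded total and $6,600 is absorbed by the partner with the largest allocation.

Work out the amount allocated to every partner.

Billable hours total 4,907; capital contributed total 367,710.
Composite weights (25% billable hours + 75% capital contributed): Andrade 0.5137; Quinlan 0.1230; Halvorsen 0.2228; Dube 0.1404.
Pro-rata amounts: Andrade 3,390.72; Quinlan 812.02; Halvorsen 1,470.71; Dube 926.55.
Rounded to nearest $50: Andrade $3,400; Quinlan $800; Halvorsen $1,450; Dube $950. Sum = $6,600.
Sum already equals the total — no adjustment.

Andrade: $3,400 · Quinlan: $800 · Halvorsen: $1,450 · Dube: $950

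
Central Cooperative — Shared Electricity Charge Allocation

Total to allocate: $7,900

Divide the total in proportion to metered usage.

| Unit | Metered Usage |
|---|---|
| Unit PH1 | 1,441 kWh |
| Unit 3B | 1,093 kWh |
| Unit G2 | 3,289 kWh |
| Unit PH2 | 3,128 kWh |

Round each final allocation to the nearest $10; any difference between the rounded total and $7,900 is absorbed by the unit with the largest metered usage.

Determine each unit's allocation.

Metered usage total: 8,951.
Raw shares: Unit PH1 1,441/8,951 × $7,900 = 1,271.80; Unit 3B 1,093/8,951 × $7,900 = 964.66; Unit G2 3,289/8,951 × $7,900 = 2,902.82; Unit PH2 3,128/8,951 × $7,900 = 2,760.72.
At nearest $10: Unit PH1 $1,270; Unit 3B $960; Unit G2 $2,900; Unit PH2 $2,760. Sum = $7,890.
Difference $7,900 − $7,890 = +$10 applied to largest metered usage (Unit G2): Unit G2 becomes $2,910.

Unit PH1: $1,270 · Unit 3B: $960 · Unit G2: $2,910 · Unit PH2: $2,760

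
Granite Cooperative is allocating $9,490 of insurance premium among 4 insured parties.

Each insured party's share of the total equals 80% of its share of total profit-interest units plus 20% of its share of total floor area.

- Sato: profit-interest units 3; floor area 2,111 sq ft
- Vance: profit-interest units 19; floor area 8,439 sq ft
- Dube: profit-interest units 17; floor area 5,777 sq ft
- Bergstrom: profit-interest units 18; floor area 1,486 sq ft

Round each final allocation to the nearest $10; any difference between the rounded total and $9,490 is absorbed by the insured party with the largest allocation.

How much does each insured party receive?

Sato: $620; Vance: $3,430; Dube: $2,880; Bergstrom: $2,560

Profit-interest units total 57; floor area total 17,813.
Combined weights (80% profit-interest units + 20% floor area): Sato 0.0658; Vance 0.3614; Dube 0.3035; Bergstrom 0.2693.
Proportional shares: Sato 624.51; Vance 3,429.85; Dube 2,879.83; Bergstrom 2,555.81.
At nearest $10: Sato $620; Vance $3,430; Dube $2,880; Bergstrom $2,560. Sum = $9,490.
Sum already equals the total — no adjustment.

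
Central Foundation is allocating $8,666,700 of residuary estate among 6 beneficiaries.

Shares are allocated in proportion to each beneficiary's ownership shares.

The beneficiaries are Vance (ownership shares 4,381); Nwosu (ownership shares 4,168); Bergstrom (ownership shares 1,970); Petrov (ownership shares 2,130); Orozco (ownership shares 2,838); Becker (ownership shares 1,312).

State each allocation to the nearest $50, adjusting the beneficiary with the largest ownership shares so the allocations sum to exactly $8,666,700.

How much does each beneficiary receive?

Vance: $2,260,150; Nwosu: $2,150,300; Bergstrom: $1,016,350; Petrov: $1,098,900; Orozco: $1,464,150; Becker: $676,850

Total ownership shares = 4,381 + 4,168 + 1,970 + 2,130 + 2,838 + 1,312 = 16,799.
Unrounded shares: Vance 2,260,182.91; Nwosu 2,150,294.99; Bergstrom 1,016,334.25; Petrov 1,098,879.16; Orozco 1,464,140.40; Becker 676,868.29.
Rounded to nearest $50: Vance $2,260,200; Nwosu $2,150,300; Bergstrom $1,016,350; Petrov $1,098,900; Orozco $1,464,150; Becker $676,850. Sum = $8,666,750.
Difference $8,666,700 − $8,666,750 = −$50 applied to largest ownership shares (Vance): Vance becomes $2,260,150.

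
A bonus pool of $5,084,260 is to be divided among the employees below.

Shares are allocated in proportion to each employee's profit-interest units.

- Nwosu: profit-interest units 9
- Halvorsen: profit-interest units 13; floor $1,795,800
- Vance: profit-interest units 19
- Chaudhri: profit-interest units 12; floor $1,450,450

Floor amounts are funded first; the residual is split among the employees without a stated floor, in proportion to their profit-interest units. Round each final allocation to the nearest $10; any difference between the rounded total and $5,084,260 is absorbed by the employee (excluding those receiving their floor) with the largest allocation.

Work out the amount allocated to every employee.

Nwosu: $590,790 | Halvorsen: $1,795,800 | Vance: $1,247,220 | Chaudhri: $1,450,450

Fund the minimums — Halvorsen $1,795,800; Chaudhri $1,450,450. Residual $1,838,010.
Residual split over remaining profit-interest units 28: Nwosu 590,788.93 → $590,790; Vance 1,247,221.07 → $1,247,220.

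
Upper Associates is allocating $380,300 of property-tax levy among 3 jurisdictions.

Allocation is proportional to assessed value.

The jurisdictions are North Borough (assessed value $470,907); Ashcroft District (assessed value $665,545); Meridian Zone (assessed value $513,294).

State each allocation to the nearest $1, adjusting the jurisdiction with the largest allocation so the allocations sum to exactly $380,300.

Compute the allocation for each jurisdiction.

Combined assessed value = 1,649,746.
Pro-rata amounts: North Borough 470,907/1,649,746 × $380,300 = 108,553.64; Ashcroft District 665,545/1,649,746 × $380,300 = 153,421.66; Meridian Zone 513,294/1,649,746 × $380,300 = 118,324.70.
After rounding ($1): North Borough $108,554; Ashcroft District $153,422; Meridian Zone $118,325. Sum = $380,301.
Difference $380,300 − $380,301 = −$1 applied to largest allocation (Ashcroft District): Ashcroft District becomes $153,421.

North Borough: $108,554 · Ashcroft District: $153,421 · Meridian Zone: $118,325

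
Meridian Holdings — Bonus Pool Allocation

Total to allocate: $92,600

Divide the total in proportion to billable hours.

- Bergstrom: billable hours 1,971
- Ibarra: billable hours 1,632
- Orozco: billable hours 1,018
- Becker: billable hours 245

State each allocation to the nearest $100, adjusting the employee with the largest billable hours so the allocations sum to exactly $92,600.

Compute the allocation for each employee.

Sum of billable hours: 4,866.
Raw shares: Bergstrom 1,971/4,866 × $92,600 = 37,508.14; Ibarra 1,632/4,866 × $92,600 = 31,056.97; Orozco 1,018/4,866 × $92,600 = 19,372.54; Becker 245/4,866 × $92,600 = 4,662.35.
After rounding ($100): Bergstrom $37,500; Ibarra $31,100; Orozco $19,400; Becker $4,700. Sum = $92,700.
Difference $92,600 − $92,700 = −$100 applied to largest billable hours (Bergstrom): Bergstrom becomes $37,400.

Bergstrom: $37,400 | Ibarra: $31,100 | Orozco: $19,400 | Becker: $4,700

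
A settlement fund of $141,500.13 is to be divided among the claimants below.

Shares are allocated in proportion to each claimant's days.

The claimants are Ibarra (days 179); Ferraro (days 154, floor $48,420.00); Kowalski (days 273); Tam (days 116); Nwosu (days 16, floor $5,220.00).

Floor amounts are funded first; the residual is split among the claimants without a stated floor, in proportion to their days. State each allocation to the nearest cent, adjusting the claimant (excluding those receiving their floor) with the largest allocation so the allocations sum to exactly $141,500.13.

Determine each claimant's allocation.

Ibarra: $27,688.32; Ferraro: $48,420.00; Kowalski: $42,228.54; Tam: $17,943.27; Nwosu: $5,220.00

Minimums first: Ferraro $48,420.00; Nwosu $5,220.00. Residual $87,860.13.
Residual split over remaining days 568: Ibarra 27,688.3156 → $27,688.32; Kowalski 42,228.5484 → $42,228.55; Tam 17,943.2660 → $17,943.27.
Rounding difference −$0.01 applied to Kowalski → $42,228.54.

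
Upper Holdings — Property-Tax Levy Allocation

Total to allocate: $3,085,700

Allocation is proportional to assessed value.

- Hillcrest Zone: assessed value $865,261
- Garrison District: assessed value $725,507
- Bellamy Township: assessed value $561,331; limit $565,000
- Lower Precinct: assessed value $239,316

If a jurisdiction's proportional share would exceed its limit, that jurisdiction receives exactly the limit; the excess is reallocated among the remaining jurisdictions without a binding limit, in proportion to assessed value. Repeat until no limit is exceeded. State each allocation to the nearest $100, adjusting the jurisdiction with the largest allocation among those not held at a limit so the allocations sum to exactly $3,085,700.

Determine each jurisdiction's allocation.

Hillcrest Zone: $1,191,800 · Garrison District: $999,300 · Bellamy Township: $565,000 · Lower Precinct: $329,600

Combined assessed value = 2,391,415.
Pro-rata shares before constraints: Hillcrest Zone 1,116,466.97; Garrison District 936,139.04; Bellamy Township 724,298.82; Lower Precinct 308,795.16.
Held at cap: Bellamy Township ($565,000); remaining pool $2,520,700 reallocated over remaining assessed value 1,830,084.
Redistributed shares: Hillcrest Zone 1,191,783.22 → $1,191,800; Garrison District 999,290.47 → $999,300; Lower Precinct 329,626.31 → $329,600.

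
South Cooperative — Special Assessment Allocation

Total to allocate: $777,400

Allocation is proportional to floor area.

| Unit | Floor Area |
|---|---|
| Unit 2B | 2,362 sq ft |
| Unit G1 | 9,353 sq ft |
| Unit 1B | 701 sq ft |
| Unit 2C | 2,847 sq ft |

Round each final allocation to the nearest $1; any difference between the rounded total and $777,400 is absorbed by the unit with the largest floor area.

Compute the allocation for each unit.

Unit 2B: $120,305 · Unit G1: $476,383 · Unit 1B: $35,704 · Unit 2C: $145,008

Combined floor area = 15,263.
Pro-rata amounts: Unit 2B 2,362/15,263 × $777,400 = 120,305.23; Unit G1 9,353/15,263 × $777,400 = 476,382.24; Unit 1B 701/15,263 × $777,400 = 35,704.47; Unit 2C 2,847/15,263 × $777,400 = 145,008.05.
Rounded to nearest $1: Unit 2B $120,305; Unit G1 $476,382; Unit 1B $35,704; Unit 2C $145,008. Sum = $777,399.
Difference $777,400 − $777,399 = +$1 applied to largest floor area (Unit G1): Unit G1 becomes $476,383.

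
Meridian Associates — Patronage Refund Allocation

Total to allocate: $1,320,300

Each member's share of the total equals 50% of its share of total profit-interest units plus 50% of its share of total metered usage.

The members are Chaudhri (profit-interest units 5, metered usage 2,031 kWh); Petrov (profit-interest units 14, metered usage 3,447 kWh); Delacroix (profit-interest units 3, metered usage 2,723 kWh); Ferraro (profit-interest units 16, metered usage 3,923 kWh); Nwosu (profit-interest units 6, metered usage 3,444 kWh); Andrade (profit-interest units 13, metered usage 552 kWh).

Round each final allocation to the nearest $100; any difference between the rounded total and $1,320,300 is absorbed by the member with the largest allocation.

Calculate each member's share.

Profit-interest units total 57; metered usage total 16,120.
Combined weights (50% profit-interest units + 50% metered usage): Chaudhri 0.1069; Petrov 0.2297; Delacroix 0.1108; Ferraro 0.2620; Nwosu 0.1595; Andrade 0.1312.
Proportional shares: Chaudhri 141,081.88; Petrov 303,304.45; Delacroix 146,257.67; Ferraro 345,960.87; Nwosu 210,528.96; Andrade 173,166.16.
At nearest $100: Chaudhri $141,100; Petrov $303,300; Delacroix $146,300; Ferraro $346,000; Nwosu $210,500; Andrade $173,200. Sum = $1,320,400.
Difference $1,320,300 − $1,320,400 = −$100 applied to largest allocation (Ferraro): Ferraro becomes $345,900.

Chaudhri: $141,100 | Petrov: $303,300 | Delacroix: $146,300 | Ferraro: $345,900 | Nwosu: $210,500 | Andrade: $173,200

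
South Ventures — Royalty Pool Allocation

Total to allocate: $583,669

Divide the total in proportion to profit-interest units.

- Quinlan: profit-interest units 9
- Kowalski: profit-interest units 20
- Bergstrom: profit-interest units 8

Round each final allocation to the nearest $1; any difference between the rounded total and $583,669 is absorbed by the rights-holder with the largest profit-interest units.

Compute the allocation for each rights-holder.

Combined profit-interest units = 37.
Unrounded shares: Quinlan 9/37 × $583,669 = 141,973.54; Kowalski 20/37 × $583,669 = 315,496.76; Bergstrom 8/37 × $583,669 = 126,198.70.
After rounding ($1): Quinlan $141,974; Kowalski $315,497; Bergstrom $126,199. Sum = $583,670.
Difference $583,669 − $583,670 = −$1 applied to largest profit-interest units (Kowalski): Kowalski becomes $315,496.

Quinlan: $141,974 | Kowalski: $315,496 | Bergstrom: $126,199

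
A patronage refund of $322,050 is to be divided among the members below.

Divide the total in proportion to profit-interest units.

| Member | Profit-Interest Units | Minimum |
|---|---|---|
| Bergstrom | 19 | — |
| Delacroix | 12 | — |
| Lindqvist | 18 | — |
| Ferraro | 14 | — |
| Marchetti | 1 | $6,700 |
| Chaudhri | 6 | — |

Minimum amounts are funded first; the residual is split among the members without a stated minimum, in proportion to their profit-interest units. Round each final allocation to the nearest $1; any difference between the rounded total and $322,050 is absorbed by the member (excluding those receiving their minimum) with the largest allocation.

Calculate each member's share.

Minimums first: Marchetti $6,700. Remaining pool $315,350.
Remaining pool split over remaining profit-interest units 69: Bergstrom 86,835.51 → $86,836; Delacroix 54,843.48 → $54,843; Lindqvist 82,265.22 → $82,265; Ferraro 63,984.06 → $63,984; Chaudhri 27,421.74 → $27,422.

Bergstrom: $86,836 | Delacroix: $54,843 | Lindqvist: $82,265 | Ferraro: $63,984 | Marchetti: $6,700 | Chaudhri: $27,422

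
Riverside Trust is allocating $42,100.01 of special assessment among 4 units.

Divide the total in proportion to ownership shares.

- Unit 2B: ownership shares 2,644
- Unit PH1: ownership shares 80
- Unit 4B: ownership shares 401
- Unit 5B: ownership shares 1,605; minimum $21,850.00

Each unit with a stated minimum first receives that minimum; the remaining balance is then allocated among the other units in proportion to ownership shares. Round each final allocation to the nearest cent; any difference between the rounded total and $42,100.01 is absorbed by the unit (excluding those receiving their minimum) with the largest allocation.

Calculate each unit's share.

Fund the minimums — Unit 5B $21,850.00. Residual $20,250.01.
Residual split over remaining ownership shares 3,125: Unit 2B 17,133.1285 → $17,133.13; Unit PH1 518.4003 → $518.40; Unit 4B 2,598.4813 → $2,598.48.

Unit 2B: $17,133.13 | Unit PH1: $518.40 | Unit 4B: $2,598.48 | Unit 5B: $21,850.00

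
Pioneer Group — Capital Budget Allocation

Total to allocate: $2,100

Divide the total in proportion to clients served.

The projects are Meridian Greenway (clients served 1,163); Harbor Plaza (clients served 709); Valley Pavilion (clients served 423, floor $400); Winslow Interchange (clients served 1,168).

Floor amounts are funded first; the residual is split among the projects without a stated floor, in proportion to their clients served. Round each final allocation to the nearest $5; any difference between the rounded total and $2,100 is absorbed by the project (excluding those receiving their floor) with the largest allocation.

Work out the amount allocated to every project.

Meridian Greenway: $650 | Harbor Plaza: $395 | Valley Pavilion: $400 | Winslow Interchange: $655

Guaranteed amounts: Valley Pavilion $400. Remaining pool $1,700.
Remaining pool split over remaining clients served 3,040: Meridian Greenway 650.36 → $650; Harbor Plaza 396.48 → $395; Winslow Interchange 653.16 → $655.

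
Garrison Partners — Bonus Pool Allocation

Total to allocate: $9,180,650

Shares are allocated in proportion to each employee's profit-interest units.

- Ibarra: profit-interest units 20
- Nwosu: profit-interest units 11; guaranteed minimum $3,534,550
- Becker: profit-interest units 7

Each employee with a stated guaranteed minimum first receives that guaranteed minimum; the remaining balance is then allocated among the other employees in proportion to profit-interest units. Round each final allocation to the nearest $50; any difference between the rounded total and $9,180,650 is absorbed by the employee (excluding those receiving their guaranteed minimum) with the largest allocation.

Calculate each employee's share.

Ibarra: $4,182,300 | Nwosu: $3,534,550 | Becker: $1,463,800

Minimums first: Nwosu $3,534,550. Residual $5,646,100.
Residual split over remaining profit-interest units 27: Ibarra 4,182,296.30 → $4,182,300; Becker 1,463,803.70 → $1,463,800.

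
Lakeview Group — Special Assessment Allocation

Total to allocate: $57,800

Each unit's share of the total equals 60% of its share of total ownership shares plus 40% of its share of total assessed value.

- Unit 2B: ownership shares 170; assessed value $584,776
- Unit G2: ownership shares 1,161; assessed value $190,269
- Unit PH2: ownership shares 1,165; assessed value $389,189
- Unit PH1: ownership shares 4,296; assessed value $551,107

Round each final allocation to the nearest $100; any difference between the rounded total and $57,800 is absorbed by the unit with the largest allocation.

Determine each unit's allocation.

Unit 2B: $8,700; Unit G2: $8,500; Unit PH2: $11,200; Unit PH1: $29,400

Totals — ownership shares 6,792, assessed value 1,715,341.
Composite weights (60% ownership shares + 40% assessed value): Unit 2B 0.1514; Unit G2 0.1469; Unit PH2 0.1937; Unit PH1 0.5080.
Unrounded shares: Unit 2B 8,749.85; Unit G2 8,492.59; Unit PH2 11,194.13; Unit PH1 29,363.43.
Rounded to nearest $100: Unit 2B $8,700; Unit G2 $8,500; Unit PH2 $11,200; Unit PH1 $29,400. Sum = $57,800.
No rounding difference to absorb.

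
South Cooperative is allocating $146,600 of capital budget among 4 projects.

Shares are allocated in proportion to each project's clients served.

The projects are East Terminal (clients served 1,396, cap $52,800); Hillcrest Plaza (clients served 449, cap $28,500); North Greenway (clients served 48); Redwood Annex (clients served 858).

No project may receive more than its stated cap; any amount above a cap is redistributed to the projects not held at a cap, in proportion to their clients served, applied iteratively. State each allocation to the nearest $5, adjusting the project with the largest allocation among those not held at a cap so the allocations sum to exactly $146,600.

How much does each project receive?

East Terminal: $52,800 | Hillcrest Plaza: $28,500 | North Greenway: $3,460 | Redwood Annex: $61,840

Total clients served = 2,751.
Unconstrained shares: East Terminal 74,392.44; Hillcrest Plaza 23,927.08; North Greenway 2,557.91; Redwood Annex 45,722.57.
Capped: East Terminal ($52,800); remaining pool $93,800 reallocated over remaining clients served 1,355.
Capped: Hillcrest Plaza ($28,500); remaining pool $65,300 reallocated over remaining clients served 906.
Redistributed shares: North Greenway 3,459.60 → $3,460; Redwood Annex 61,840.40 → $61,840.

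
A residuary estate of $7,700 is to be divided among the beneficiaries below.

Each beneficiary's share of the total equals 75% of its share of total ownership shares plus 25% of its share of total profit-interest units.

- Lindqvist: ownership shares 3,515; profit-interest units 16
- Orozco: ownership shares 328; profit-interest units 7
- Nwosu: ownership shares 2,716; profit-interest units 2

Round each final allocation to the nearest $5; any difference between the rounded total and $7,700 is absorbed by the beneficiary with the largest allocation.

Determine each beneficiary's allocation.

Lindqvist: $4,325; Orozco: $830; Nwosu: $2,545

Totals — ownership shares 6,559, profit-interest units 25.
Combined weights (75% ownership shares + 25% profit-interest units): Lindqvist 0.5619; Orozco 0.1075; Nwosu 0.3306.
Pro-rata amounts: Lindqvist 4,326.85; Orozco 827.79; Nwosu 2,545.36.
Rounded to nearest $5: Lindqvist $4,325; Orozco $830; Nwosu $2,545. Sum = $7,700.
No rounding difference to absorb.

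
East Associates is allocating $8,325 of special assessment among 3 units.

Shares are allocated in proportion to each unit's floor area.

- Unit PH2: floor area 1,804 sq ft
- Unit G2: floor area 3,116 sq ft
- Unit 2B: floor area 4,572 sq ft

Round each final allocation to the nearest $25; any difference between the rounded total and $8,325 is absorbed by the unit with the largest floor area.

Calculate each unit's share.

Total floor area = 1,804 + 3,116 + 4,572 = 9,492.
Raw shares: Unit PH2 1,582.21; Unit G2 2,732.90; Unit 2B 4,009.89.
At nearest $25: Unit PH2 $1,575; Unit G2 $2,725; Unit 2B $4,000. Sum = $8,300.
Difference $8,325 − $8,300 = +$25 applied to largest floor area (Unit 2B): Unit 2B becomes $4,025.

Unit PH2: $1,575 | Unit G2: $2,725 | Unit 2B: $4,025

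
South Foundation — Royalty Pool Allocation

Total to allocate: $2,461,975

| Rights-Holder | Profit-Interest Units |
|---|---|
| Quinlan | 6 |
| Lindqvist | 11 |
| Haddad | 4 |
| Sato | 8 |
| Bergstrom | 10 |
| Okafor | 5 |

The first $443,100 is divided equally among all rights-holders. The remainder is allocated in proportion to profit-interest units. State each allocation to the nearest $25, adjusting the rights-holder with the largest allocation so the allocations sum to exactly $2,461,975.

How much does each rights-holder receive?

Quinlan: $349,150 | Lindqvist: $578,575 | Haddad: $257,375 | Sato: $440,925 | Bergstrom: $532,675 | Okafor: $303,275

First tranche $443,100 split equally: $73,850 each.
Remainder $2,018,875 by profit-interest units (total 44): Quinlan 275,301.14 → $275,300; Lindqvist 504,718.75 → $504,725; Haddad 183,534.09 → $183,525; Sato 367,068.18 → $367,075; Bergstrom 458,835.23 → $458,825; Okafor 229,417.61 → $229,425.
Totals: Quinlan $73,850 + $275,300 = $349,150; Lindqvist $73,850 + $504,725 = $578,575; Haddad $73,850 + $183,525 = $257,375; Sato $73,850 + $367,075 = $440,925; Bergstrom $73,850 + $458,825 = $532,675; Okafor $73,850 + $229,425 = $303,275.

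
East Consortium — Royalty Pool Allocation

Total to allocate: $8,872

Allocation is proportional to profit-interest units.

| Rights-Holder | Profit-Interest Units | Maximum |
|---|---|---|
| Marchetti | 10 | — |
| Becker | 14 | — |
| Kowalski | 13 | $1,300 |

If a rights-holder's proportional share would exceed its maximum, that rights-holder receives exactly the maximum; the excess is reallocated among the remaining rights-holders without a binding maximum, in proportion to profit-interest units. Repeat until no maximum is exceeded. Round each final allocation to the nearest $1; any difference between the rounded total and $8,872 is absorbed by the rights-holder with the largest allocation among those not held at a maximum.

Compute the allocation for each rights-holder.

Marchetti: $3,155 | Becker: $4,417 | Kowalski: $1,300

Sum of profit-interest units: 37.
Pro-rata shares before constraints: Marchetti 2,397.84; Becker 3,356.97; Kowalski 3,117.19.
Held at cap: Kowalski ($1,300); remaining pool $7,572 reallocated over remaining profit-interest units 24.
Shares after redistribution: Marchetti 3,155.00 → $3,155; Becker 4,417.00 → $4,417.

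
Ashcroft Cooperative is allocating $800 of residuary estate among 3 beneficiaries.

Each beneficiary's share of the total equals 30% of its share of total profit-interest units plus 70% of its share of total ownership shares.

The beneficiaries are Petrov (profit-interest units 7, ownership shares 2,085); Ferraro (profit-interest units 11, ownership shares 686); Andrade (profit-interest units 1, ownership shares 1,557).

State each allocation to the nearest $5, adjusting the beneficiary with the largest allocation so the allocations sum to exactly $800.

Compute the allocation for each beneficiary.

Petrov: $355 · Ferraro: $230 · Andrade: $215

Profit-interest units total 19; ownership shares total 4,328.
Blended shares (30% profit-interest units + 70% ownership shares): Petrov 0.4477; Ferraro 0.2846; Andrade 0.2676.
Proportional shares: Petrov 358.20; Ferraro 227.71; Andrade 214.09.
At nearest $5: Petrov $360; Ferraro $230; Andrade $215. Sum = $805.
Difference $800 − $805 = −$5 applied to largest allocation (Petrov): Petrov becomes $355.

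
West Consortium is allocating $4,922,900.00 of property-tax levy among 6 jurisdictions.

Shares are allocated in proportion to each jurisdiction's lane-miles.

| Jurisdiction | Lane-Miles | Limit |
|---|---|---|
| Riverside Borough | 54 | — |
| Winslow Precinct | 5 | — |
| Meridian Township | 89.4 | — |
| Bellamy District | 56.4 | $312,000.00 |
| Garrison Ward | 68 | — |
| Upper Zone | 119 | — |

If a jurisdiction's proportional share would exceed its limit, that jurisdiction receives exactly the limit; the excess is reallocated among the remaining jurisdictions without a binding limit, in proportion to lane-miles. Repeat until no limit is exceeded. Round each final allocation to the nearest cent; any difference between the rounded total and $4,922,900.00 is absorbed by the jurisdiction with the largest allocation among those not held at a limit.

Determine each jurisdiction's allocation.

Total lane-miles = 391.8.
Pro-rata shares before constraints: Riverside Borough 678,500.7657; Winslow Precinct 62,824.14497; Meridian Township 1,123,295.7121; Bellamy District 708,656.3553; Garrison Ward 854,408.3716; Upper Zone 1,495,214.6503.
Capped: Bellamy District ($312,000.00); remaining pool $4,610,900.00 reallocated over remaining lane-miles 335.4.
Remaining shares: Riverside Borough 742,363.1485 → $742,363.15; Winslow Precinct 68,737.3286 → $68,737.33; Meridian Township 1,229,023.4347 → $1,229,023.43; Garrison Ward 934,827.6685 → $934,827.67; Upper Zone 1,635,948.4198 → $1,635,948.42.

Riverside Borough: $742,363.15 · Winslow Precinct: $68,737.33 · Meridian Township: $1,229,023.43 · Bellamy District: $312,000.00 · Garrison Ward: $934,827.67 · Upper Zone: $1,635,948.42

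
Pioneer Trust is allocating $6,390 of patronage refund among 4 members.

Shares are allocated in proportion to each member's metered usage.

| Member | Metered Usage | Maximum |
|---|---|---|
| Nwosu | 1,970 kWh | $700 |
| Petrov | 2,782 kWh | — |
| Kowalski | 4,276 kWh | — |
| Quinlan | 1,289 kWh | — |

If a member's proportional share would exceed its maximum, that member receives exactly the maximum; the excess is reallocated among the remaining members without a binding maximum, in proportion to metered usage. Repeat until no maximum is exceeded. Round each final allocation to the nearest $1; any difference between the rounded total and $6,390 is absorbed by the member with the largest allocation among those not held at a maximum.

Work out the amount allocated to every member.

Nwosu: $700 · Petrov: $1,896 · Kowalski: $2,915 · Quinlan: $879

Combined metered usage = 10,317.
Unconstrained shares: Nwosu 1,220.15; Petrov 1,723.08; Kowalski 2,648.41; Quinlan 798.36.
Capped: Nwosu ($700); balance $5,690 reallocated over remaining metered usage 8,347.
Remaining shares: Petrov 1,896.44 → $1,896; Kowalski 2,914.87 → $2,915; Quinlan 878.69 → $879.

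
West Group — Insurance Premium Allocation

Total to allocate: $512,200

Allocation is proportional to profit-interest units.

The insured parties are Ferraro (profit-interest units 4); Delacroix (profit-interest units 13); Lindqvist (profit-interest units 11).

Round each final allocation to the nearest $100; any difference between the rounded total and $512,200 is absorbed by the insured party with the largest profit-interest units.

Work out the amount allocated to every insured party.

Ferraro: $73,200 · Delacroix: $237,800 · Lindqvist: $201,200

Total profit-interest units = 4 + 13 + 11 = 28.
Pro-rata amounts: Ferraro 73,171.43; Delacroix 237,807.14; Lindqvist 201,221.43.
Rounded to nearest $100: Ferraro $73,200; Delacroix $237,800; Lindqvist $201,200. Sum = $512,200.
No rounding difference to absorb.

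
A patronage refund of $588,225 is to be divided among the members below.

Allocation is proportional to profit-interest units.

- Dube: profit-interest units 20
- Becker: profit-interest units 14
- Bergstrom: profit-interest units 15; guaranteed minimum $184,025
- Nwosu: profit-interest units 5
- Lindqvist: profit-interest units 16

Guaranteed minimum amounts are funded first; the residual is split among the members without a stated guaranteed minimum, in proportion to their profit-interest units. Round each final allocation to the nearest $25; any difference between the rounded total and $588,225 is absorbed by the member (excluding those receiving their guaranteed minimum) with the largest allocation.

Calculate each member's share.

Dube: $147,000; Becker: $102,875; Bergstrom: $184,025; Nwosu: $36,750; Lindqvist: $117,575

Minimums first: Bergstrom $184,025. Residual $404,200.
Residual split over remaining profit-interest units 55: Dube 146,981.82 → $146,975; Becker 102,887.27 → $102,875; Nwosu 36,745.45 → $36,750; Lindqvist 117,585.45 → $117,575.
Rounding difference +$25 applied to Dube → $147,000.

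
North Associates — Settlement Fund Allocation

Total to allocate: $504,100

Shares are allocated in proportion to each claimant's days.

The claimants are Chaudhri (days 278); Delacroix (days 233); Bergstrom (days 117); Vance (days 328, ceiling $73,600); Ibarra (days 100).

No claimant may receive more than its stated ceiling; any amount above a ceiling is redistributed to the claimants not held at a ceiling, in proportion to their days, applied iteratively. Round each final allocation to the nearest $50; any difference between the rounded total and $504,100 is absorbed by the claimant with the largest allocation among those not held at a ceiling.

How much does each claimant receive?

Combined days = 1,056.
Pro-rata shares before constraints: Chaudhri 132,708.14; Delacroix 111,226.61; Bergstrom 55,851.99; Vance 156,576.52; Ibarra 47,736.74.
Held at cap: Vance ($73,600); balance $430,500 reallocated over remaining days 728.
Shares after redistribution: Chaudhri 164,394.23 → $164,400; Delacroix 137,783.65 → $137,800; Bergstrom 69,187.50 → $69,200; Ibarra 59,134.62 → $59,150.
Rounding difference −$50 applied to Chaudhri → $164,350.

Chaudhri: $164,350 | Delacroix: $137,800 | Bergstrom: $69,200 | Vance: $73,600 | Ibarra: $59,150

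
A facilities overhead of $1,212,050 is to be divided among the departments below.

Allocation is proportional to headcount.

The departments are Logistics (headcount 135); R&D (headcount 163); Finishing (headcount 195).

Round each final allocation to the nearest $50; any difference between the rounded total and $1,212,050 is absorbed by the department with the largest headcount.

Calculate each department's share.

Logistics: $331,900 · R&D: $400,750 · Finishing: $479,400

Combined headcount = 135 + 163 + 195 = 493.
Proportional shares: Logistics 331,900.10; R&D 400,738.64; Finishing 479,411.26.
After rounding ($50): Logistics $331,900; R&D $400,750; Finishing $479,400. Sum = $1,212,050.
No rounding difference to absorb.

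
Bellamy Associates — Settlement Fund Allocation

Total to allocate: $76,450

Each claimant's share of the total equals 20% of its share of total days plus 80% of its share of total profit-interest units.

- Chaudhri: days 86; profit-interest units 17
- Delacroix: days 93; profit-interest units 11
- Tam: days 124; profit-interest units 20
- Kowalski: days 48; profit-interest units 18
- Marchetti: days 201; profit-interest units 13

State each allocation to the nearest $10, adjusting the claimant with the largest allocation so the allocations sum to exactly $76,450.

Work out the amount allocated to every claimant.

Totals — days 552, profit-interest units 79.
Combined weights (20% days + 80% profit-interest units): Chaudhri 0.2033; Delacroix 0.1451; Tam 0.2475; Kowalski 0.1997; Marchetti 0.2045.
Pro-rata amounts: Chaudhri 15,543.15; Delacroix 11,091.98; Tam 18,918.25; Kowalski 15,264.76; Marchetti 15,631.86.
Rounded to nearest $10: Chaudhri $15,540; Delacroix $11,090; Tam $18,920; Kowalski $15,260; Marchetti $15,630. Sum = $76,440.
Difference $76,450 − $76,440 = +$10 applied to largest allocation (Tam): Tam becomes $18,930.

Chaudhri: $15,540 | Delacroix: $11,090 | Tam: $18,930 | Kowalski: $15,260 | Marchetti: $15,630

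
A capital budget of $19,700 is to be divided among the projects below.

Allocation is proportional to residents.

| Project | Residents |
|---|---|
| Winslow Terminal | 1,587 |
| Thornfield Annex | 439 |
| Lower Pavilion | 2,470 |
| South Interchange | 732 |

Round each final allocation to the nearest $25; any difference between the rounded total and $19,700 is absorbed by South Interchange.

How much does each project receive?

Sum of residents: 5,228.
Raw shares: Winslow Terminal 1,587/5,228 × $19,700 = 5,980.09; Thornfield Annex 439/5,228 × $19,700 = 1,654.23; Lower Pavilion 2,470/5,228 × $19,700 = 9,307.38; South Interchange 732/5,228 × $19,700 = 2,758.30.
At nearest $25: Winslow Terminal $5,975; Thornfield Annex $1,650; Lower Pavilion $9,300; South Interchange $2,750. Sum = $19,675.
Difference $19,700 − $19,675 = +$25 applied to South Interchange: South Interchange becomes $2,775.

Winslow Terminal: $5,975 · Thornfield Annex: $1,650 · Lower Pavilion: $9,300 · South Interchange: $2,775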